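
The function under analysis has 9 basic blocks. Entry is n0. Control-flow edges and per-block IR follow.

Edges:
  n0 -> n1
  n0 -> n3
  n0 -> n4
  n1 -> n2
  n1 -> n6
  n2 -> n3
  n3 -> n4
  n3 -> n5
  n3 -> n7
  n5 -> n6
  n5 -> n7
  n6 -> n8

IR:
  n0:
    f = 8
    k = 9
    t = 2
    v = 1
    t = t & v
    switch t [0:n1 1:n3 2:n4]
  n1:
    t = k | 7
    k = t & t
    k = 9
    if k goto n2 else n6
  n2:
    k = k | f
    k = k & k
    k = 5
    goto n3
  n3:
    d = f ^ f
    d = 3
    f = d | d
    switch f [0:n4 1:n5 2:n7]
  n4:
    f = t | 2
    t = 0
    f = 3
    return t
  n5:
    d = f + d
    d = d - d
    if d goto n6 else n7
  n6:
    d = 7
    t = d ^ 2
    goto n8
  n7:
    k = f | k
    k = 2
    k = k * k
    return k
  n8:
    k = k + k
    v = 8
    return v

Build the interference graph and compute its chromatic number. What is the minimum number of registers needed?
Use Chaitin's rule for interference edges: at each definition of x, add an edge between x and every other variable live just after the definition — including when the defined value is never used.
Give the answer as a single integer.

def/use:
  n0: def={f,k,t,v} ue=∅
  n1: def={k,t} ue={k}
  n2: def={k} ue={f,k}
  n3: def={d,f} ue={f}
  n4: def={f,t} ue={t}
  n5: def={d} ue={d,f}
  n6: def={d,t} ue=∅
  n7: def={k} ue={f,k}
  n8: def={k,v} ue={k}

Backward fixpoint:
  live n0: ∅→{f,k,t}
  live n1: {f,k}→{f,k,t}
  live n2: {f,k,t}→{f,k,t}
  live n3: {f,k,t}→{d,f,k,t}
  live n4: {t}→∅
  live n5: {d,f,k}→{f,k}
  live n6: {k}→{k}
  live n7: {f,k}→∅
  live n8: {k}→∅

Conflict graph:
  d — {f,k,t}
  f — {d,k,t,v}
  k — {d,f,t,v}
  t — {d,f,k,v}
  v — {f,k,t}

Colouring:
  clique {d,f,k,t} ⇒ need ≥ 4
  assign d→c3 f→c0 k→c1 t→c2 v→c3 — no edge inside a register ⇒ χ ≤ 4
  χ = 4

Answer: 4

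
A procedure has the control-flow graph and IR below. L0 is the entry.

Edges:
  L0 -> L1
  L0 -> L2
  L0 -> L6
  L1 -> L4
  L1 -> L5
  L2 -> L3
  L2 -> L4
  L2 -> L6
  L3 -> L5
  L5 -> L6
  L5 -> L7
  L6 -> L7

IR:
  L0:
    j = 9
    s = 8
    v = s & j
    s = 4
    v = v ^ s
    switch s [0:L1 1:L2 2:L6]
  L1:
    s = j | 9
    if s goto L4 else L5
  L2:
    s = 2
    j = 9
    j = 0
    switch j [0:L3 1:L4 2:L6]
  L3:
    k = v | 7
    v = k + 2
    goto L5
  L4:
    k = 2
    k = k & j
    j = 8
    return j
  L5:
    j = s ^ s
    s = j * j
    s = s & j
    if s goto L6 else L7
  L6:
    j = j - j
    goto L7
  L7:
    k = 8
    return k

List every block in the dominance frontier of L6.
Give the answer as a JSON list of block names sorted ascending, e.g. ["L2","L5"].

idom tree: L1←L0 L2←L0 L3←L2 L4←L0 L5←L0 L6←L0 L7←L0
Dom at joins:
  L4: preds {L1,L2}: {L0,L1} ∩ {L0,L2} = {L0}; idom=L0
  L5: preds {L1,L3}: {L0,L1} ∩ {L0,L2,L3} = {L0}; idom=L0
  L6: preds {L0,L2,L5}: {L0} ∩ {L0,L2} ∩ {L0,L5} = {L0}; idom=L0
  L7: preds {L5,L6}: {L0,L5} ∩ {L0,L6} = {L0}; idom=L0

DF walk-up:
  L4←L1: walk L1 to L0
  L4←L2: walk L2 to L0
  L5←L1: walk L1 to L0
  L5←L3: walk L3→L2 to L0
  L6←L0: walk · to L0
  L6←L2: walk L2 to L0
  L6←L5: walk L5 to L0
  L7←L5: walk L5 to L0
  L7←L6: walk L6 to L0
  L0: DF=∅
  L1: DF={L4,L5}
  L2: DF={L4,L5,L6}
  L3: DF={L5}
  L4: DF=∅
  L5: DF={L6,L7}
  L6: DF={L7}
  L7: DF=∅

DF(L6) = ["L7"]

Answer: ["L7"]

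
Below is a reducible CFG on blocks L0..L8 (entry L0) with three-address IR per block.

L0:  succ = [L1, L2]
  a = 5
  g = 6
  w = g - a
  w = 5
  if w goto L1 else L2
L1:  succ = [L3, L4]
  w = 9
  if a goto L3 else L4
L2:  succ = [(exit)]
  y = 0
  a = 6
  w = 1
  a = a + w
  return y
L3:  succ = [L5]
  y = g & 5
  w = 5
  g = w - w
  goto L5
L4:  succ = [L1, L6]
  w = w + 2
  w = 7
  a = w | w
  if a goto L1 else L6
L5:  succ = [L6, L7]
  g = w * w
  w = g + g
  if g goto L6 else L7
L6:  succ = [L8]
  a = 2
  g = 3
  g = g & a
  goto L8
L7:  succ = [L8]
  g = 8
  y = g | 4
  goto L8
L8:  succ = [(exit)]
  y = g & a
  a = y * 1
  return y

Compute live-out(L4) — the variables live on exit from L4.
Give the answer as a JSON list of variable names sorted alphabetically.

def/use:
  L0: def={a,g,w} ue=∅
  L1: def={w} ue={a}
  L2: def={a,w,y} ue=∅
  L3: def={g,w,y} ue={g}
  L4: def={a,w} ue={w}
  L5: def={g,w} ue={w}
  L6: def={a,g} ue=∅
  L7: def={g,y} ue=∅
  L8: def={a,y} ue={a,g}

Backward fixpoint:
  L0: in=∅ out={a,g}
  L1: in={a,g} out={a,g,w}
  L2: in=∅ out=∅
  L3: in={a,g} out={a,w}
  L4: in={g,w} out={a,g}
  L5: in={a,w} out={a}
  L6: in=∅ out={a,g}
  L7: in={a} out={a,g}
  L8: in={a,g} out=∅

live-out(L4) = ["a", "g"]

Answer: ["a", "g"]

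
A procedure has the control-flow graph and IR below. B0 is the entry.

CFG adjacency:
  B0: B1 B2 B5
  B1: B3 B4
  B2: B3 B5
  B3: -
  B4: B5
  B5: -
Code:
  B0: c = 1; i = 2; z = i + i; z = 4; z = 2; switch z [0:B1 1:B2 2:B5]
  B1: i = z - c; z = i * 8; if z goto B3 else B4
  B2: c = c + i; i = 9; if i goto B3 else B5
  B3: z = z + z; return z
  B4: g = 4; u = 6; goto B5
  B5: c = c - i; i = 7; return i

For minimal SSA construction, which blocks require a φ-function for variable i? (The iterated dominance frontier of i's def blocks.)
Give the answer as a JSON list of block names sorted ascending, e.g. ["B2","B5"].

Answer: ["B3", "B5"]

Analysis:
idom tree: B1←B0 B2←B0 B3←B0 B4←B1 B5←B0
Dom∩ at merges:
  B3: preds {B1,B2}: {B0,B1} ∩ {B0,B2} = {B0}; idom=B0
  B5: preds {B0,B2,B4}: {B0} ∩ {B0,B2} ∩ {B0,B1,B4} = {B0}; idom=B0

DF walk-up:
  B3←B1: walk B1 to B0
  B3←B2: walk B2 to B0
  B5←B0: walk · to B0
  B5←B2: walk B2 to B0
  B5←B4: walk B4→B1 to B0
  B0 → ∅
  B1 → {B3,B5}
  B2 → {B3,B5}
  B3 → ∅
  B4 → {B5}
  B5 → ∅

φ for i: defs {B0,B1,B2,B5}
  DF⁺ = {B3,B5}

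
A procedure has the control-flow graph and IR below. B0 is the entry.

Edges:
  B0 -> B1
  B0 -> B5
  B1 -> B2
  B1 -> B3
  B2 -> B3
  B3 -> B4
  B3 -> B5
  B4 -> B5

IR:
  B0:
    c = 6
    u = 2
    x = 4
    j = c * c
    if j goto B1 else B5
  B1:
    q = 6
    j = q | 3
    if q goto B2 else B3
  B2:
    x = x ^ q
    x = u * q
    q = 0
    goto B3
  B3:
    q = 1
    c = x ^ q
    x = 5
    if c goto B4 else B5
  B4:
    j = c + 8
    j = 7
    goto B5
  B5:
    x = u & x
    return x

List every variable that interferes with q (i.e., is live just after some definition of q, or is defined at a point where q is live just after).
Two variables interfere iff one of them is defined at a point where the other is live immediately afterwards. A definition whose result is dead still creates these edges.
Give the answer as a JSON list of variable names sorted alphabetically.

Answer: ["j", "u", "x"]

Derivation:
Per-block:
  B0: {c,j,u,x} / ∅
  B1: {j,q} / ∅
  B2: {q,x} / {q,u,x}
  B3: {c,q,x} / {x}
  B4: {j} / {c}
  B5: {x} / {u,x}

Backward fixpoint:
  live B0: ∅→{u,x}
  live B1: {u,x}→{q,u,x}
  live B2: {q,u,x}→{u,x}
  live B3: {u,x}→{c,u,x}
  live B4: {c,u,x}→{u,x}
  live B5: {u,x}→∅

Interfere edges:
  c↔{u,x}
  j↔{q,u,x}
  q↔{j,u,x}
  u↔{c,j,q,x}
  x↔{c,j,q,u}

N(q) = ["j", "u", "x"]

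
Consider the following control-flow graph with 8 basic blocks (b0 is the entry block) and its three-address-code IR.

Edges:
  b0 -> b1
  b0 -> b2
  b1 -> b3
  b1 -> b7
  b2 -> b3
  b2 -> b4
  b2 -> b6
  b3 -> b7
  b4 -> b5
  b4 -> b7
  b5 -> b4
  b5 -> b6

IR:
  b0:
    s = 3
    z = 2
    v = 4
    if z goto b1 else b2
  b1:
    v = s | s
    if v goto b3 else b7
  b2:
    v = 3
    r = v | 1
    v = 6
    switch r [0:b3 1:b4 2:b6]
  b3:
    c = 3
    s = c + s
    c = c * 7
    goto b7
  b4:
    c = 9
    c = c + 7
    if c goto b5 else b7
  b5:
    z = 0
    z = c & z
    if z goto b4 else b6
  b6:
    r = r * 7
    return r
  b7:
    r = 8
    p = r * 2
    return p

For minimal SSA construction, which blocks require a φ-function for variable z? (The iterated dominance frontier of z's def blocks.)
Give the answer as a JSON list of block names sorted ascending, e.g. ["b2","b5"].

Answer: ["b4", "b6", "b7"]

Derivation:
idom tree: b1←b0 b2←b0 b3←b0 b4←b2 b5←b4 b6←b2 b7←b0
Dom at joins:
  b3: preds {b1,b2}: {b0,b1} ∩ {b0,b2} = {b0}; idom=b0
  b4: preds {b2,b5}: {b0,b2} ∩ {b0,b2,b4,b5} = {b0,b2}; idom=b2
  b6: preds {b2,b5}: {b0,b2} ∩ {b0,b2,b4,b5} = {b0,b2}; idom=b2
  b7: preds {b1,b3,b4}: {b0,b1} ∩ {b0,b3} ∩ {b0,b2,b4} = {b0}; idom=b0

DF walk-up:
  join b3 pred b1: b1 stop@b0
  join b3 pred b2: b2 stop@b0
  join b4 pred b2: · stop@b2
  join b4 pred b5: b5→b4 stop@b2
  join b6 pred b2: · stop@b2
  join b6 pred b5: b5→b4 stop@b2
  join b7 pred b1: b1 stop@b0
  join b7 pred b3: b3 stop@b0
  join b7 pred b4: b4→b2 stop@b0
  b0: DF=∅
  b1: DF={b3,b7}
  b2: DF={b3,b7}
  b3: DF={b7}
  b4: DF={b4,b6,b7}
  b5: DF={b4,b6}
  b6: DF=∅
  b7: DF=∅

φ for z: defs {b0,b5}
  DF⁺ = {b4,b6,b7}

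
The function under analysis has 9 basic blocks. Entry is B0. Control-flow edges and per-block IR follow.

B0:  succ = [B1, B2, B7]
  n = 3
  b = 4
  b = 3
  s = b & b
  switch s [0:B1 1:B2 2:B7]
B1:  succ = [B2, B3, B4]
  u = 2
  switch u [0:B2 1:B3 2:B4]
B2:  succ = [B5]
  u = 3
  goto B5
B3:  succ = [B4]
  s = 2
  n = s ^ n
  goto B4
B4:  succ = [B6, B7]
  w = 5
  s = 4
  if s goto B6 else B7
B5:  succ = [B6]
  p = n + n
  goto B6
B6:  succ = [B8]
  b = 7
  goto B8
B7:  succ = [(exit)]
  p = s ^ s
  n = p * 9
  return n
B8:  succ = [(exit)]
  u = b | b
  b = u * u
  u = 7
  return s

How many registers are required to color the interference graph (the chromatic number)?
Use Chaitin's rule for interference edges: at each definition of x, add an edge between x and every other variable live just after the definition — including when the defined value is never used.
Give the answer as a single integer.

Answer: 3

Working:
def/use:
  B0: {b,n,s} / ∅
  B1: {u} / ∅
  B2: {u} / ∅
  B3: {n,s} / {n}
  B4: {s,w} / ∅
  B5: {p} / {n}
  B6: {b} / ∅
  B7: {n,p} / {s}
  B8: {b,u} / {b,s}

Liveness:
  B0: in=∅ out={n,s}
  B1: in={n,s} out={n,s}
  B2: in={n,s} out={n,s}
  B3: in={n} out=∅
  B4: in=∅ out={s}
  B5: in={n,s} out={s}
  B6: in={s} out={b,s}
  B7: in={s} out=∅
  B8: in={b,s} out=∅

Interfere edges:
  b↔{n,s}
  n↔{b,s,u}
  p↔{s}
  s↔{b,n,p,u}
  u↔{n,s}
  w↔∅

Registers:
  lower bound: {b,n,s} mutually conflict ⇒ χ ≥ 3
  3-colouring: c0={s,w}  c1={n,p}  c2={b,u}
  χ = 3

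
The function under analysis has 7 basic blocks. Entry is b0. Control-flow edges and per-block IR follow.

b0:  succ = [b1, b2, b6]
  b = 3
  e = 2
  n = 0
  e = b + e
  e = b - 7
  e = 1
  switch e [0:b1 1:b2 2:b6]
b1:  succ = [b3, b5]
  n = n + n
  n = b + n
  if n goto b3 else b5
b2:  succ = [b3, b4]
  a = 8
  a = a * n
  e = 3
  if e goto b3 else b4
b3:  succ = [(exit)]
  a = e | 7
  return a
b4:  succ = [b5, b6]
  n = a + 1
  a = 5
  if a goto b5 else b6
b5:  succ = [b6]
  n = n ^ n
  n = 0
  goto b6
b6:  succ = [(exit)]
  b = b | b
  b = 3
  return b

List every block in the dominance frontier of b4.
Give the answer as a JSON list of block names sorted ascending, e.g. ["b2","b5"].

idom tree: b1←b0 b2←b0 b3←b0 b4←b2 b5←b0 b6←b0
Join-block Dom:
  b3: preds {b1,b2}: {b0,b1} ∩ {b0,b2} = {b0}; idom=b0
  b5: preds {b1,b4}: {b0,b1} ∩ {b0,b2,b4} = {b0}; idom=b0
  b6: preds {b0,b4,b5}: {b0} ∩ {b0,b2,b4} ∩ {b0,b5} = {b0}; idom=b0

Frontier:
  join b3 pred b1: b1 stop@b0
  join b3 pred b2: b2 stop@b0
  join b5 pred b1: b1 stop@b0
  join b5 pred b4: b4→b2 stop@b0
  join b6 pred b0: · stop@b0
  join b6 pred b4: b4→b2 stop@b0
  join b6 pred b5: b5 stop@b0
  b0: DF=∅
  b1: DF={b3,b5}
  b2: DF={b3,b5,b6}
  b3: DF=∅
  b4: DF={b5,b6}
  b5: DF={b6}
  b6: DF=∅

DF(b4) = ["b5", "b6"]

Answer: ["b5", "b6"]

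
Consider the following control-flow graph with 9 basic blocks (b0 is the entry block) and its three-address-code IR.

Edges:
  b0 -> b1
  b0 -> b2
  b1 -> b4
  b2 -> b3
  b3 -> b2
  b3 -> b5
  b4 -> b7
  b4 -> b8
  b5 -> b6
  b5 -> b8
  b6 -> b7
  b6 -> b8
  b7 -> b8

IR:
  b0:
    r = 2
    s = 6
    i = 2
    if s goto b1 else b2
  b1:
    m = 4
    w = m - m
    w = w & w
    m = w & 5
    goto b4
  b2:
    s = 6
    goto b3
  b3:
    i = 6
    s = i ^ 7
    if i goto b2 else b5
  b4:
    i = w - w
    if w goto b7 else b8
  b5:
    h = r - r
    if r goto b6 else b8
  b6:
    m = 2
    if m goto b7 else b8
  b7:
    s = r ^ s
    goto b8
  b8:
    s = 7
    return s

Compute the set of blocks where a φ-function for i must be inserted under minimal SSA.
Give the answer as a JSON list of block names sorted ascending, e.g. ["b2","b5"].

idom tree: b1←b0 b2←b0 b3←b2 b4←b1 b5←b3 b6←b5 b7←b0 b8←b0
Dom∩ at merges:
  b2: preds {b0,b3}: {b0} ∩ {b0,b2,b3} = {b0}; idom=b0
  b7: preds {b4,b6}: {b0,b1,b4} ∩ {b0,b2,b3,b5,b6} = {b0}; idom=b0
  b8: preds {b4,b5,b6,b7}: {b0,b1,b4} ∩ {b0,b2,b3,b5} ∩ {b0,b2,b3,b5,b6} ∩ {b0,b7} = {b0}; idom=b0

Frontier:
  join b2 pred b0: · stop@b0
  join b2 pred b3: b3→b2 stop@b0
  join b7 pred b4: b4→b1 stop@b0
  join b7 pred b6: b6→b5→b3→b2 stop@b0
  join b8 pred b4: b4→b1 stop@b0
  join b8 pred b5: b5→b3→b2 stop@b0
  join b8 pred b6: b6→b5→b3→b2 stop@b0
  join b8 pred b7: b7 stop@b0
  b0: DF=∅
  b1: DF={b7,b8}
  b2: DF={b2,b7,b8}
  b3: DF={b2,b7,b8}
  b4: DF={b7,b8}
  b5: DF={b7,b8}
  b6: DF={b7,b8}
  b7: DF={b8}
  b8: DF=∅

φ for i: defs {b0,b3,b4}
  DF⁺ = {b2,b7,b8}

Answer: ["b2", "b7", "b8"]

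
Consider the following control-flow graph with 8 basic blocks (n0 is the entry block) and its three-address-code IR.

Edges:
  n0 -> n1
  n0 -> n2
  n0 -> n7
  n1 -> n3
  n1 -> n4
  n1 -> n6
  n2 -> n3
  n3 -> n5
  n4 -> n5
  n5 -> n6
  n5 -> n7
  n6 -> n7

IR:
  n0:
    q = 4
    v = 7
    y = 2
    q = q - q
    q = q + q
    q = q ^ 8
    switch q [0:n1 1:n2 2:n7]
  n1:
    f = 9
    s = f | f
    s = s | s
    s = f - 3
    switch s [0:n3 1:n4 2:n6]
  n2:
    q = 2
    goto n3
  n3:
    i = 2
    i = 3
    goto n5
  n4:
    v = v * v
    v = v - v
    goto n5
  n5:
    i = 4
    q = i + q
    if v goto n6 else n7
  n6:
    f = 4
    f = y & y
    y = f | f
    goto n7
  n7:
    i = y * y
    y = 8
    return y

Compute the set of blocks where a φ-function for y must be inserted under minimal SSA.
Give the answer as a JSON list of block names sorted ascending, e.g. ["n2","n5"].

Answer: ["n7"]

Working:
idom tree: n1←n0 n2←n0 n3←n0 n4←n1 n5←n0 n6←n0 n7←n0
Dom at joins:
  n3: preds {n1,n2}: {n0,n1} ∩ {n0,n2} = {n0}; idom=n0
  n5: preds {n3,n4}: {n0,n3} ∩ {n0,n1,n4} = {n0}; idom=n0
  n6: preds {n1,n5}: {n0,n1} ∩ {n0,n5} = {n0}; idom=n0
  n7: preds {n0,n5,n6}: {n0} ∩ {n0,n5} ∩ {n0,n6} = {n0}; idom=n0

DF derivation:
  n3←n1: walk n1 to n0
  n3←n2: walk n2 to n0
  n5←n3: walk n3 to n0
  n5←n4: walk n4→n1 to n0
  n6←n1: walk n1 to n0
  n6←n5: walk n5 to n0
  n7←n0: walk · to n0
  n7←n5: walk n5 to n0
  n7←n6: walk n6 to n0
  n0: DF=∅
  n1: DF={n3,n5,n6}
  n2: DF={n3}
  n3: DF={n5}
  n4: DF={n5}
  n5: DF={n6,n7}
  n6: DF={n7}
  n7: DF=∅

φ for y: defs {n0,n6,n7}
  DF⁺ = {n7}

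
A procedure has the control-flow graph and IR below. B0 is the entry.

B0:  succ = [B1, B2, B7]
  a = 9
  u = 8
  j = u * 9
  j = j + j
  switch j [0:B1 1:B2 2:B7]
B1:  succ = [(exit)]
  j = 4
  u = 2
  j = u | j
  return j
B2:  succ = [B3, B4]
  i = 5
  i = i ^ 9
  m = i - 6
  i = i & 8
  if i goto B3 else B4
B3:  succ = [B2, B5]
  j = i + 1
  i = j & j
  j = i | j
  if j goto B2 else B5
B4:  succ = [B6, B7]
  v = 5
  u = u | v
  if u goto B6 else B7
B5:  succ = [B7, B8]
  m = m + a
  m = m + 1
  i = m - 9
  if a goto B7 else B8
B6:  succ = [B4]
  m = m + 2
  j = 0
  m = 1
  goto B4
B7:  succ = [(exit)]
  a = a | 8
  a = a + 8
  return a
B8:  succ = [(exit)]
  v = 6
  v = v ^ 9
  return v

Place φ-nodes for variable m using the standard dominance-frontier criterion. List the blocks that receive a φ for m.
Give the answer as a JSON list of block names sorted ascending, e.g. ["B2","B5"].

Answer: ["B2", "B4", "B7"]

Analysis:
idom tree: B1←B0 B2←B0 B3←B2 B4←B2 B5←B3 B6←B4 B7←B0 B8←B5
Dom at joins:
  B2: preds {B0,B3}: {B0} ∩ {B0,B2,B3} = {B0}; idom=B0
  B4: preds {B2,B6}: {B0,B2} ∩ {B0,B2,B4,B6} = {B0,B2}; idom=B2
  B7: preds {B0,B4,B5}: {B0} ∩ {B0,B2,B4} ∩ {B0,B2,B3,B5} = {B0}; idom=B0

DF derivation:
  B2←B0: walk · to B0
  B2←B3: walk B3→B2 to B0
  B4←B2: walk · to B2
  B4←B6: walk B6→B4 to B2
  B7←B0: walk · to B0
  B7←B4: walk B4→B2 to B0
  B7←B5: walk B5→B3→B2 to B0
  B0: DF=∅
  B1: DF=∅
  B2: DF={B2,B7}
  B3: DF={B2,B7}
  B4: DF={B4,B7}
  B5: DF={B7}
  B6: DF={B4}
  B7: DF=∅
  B8: DF=∅

φ for m: defs {B2,B5,B6}
  DF⁺ = {B2,B4,B7}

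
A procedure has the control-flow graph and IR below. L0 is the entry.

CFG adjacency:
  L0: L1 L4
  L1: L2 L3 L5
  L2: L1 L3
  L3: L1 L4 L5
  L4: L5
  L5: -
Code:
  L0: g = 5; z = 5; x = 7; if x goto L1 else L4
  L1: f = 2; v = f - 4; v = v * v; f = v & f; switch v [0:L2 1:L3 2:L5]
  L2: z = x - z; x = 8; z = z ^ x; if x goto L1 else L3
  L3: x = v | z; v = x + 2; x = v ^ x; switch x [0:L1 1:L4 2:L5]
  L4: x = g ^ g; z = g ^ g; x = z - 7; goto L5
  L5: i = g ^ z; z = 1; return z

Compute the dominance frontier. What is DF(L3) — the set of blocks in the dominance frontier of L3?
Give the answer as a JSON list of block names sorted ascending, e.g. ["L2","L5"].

idom tree: L1←L0 L2←L1 L3←L1 L4←L0 L5←L0
Dom∩ at merges:
  L1: preds {L0,L2,L3}: {L0} ∩ {L0,L1,L2} ∩ {L0,L1,L3} = {L0}; idom=L0
  L3: preds {L1,L2}: {L0,L1} ∩ {L0,L1,L2} = {L0,L1}; idom=L1
  L4: preds {L0,L3}: {L0} ∩ {L0,L1,L3} = {L0}; idom=L0
  L5: preds {L1,L3,L4}: {L0,L1} ∩ {L0,L1,L3} ∩ {L0,L4} = {L0}; idom=L0

DF derivation:
  L1←L0: walk · to L0
  L1←L2: walk L2→L1 to L0
  L1←L3: walk L3→L1 to L0
  L3←L1: walk · to L1
  L3←L2: walk L2 to L1
  L4←L0: walk · to L0
  L4←L3: walk L3→L1 to L0
  L5←L1: walk L1 to L0
  L5←L3: walk L3→L1 to L0
  L5←L4: walk L4 to L0
  DF(L0)=∅
  DF(L1)={L1,L4,L5}
  DF(L2)={L1,L3}
  DF(L3)={L1,L4,L5}
  DF(L4)={L5}
  DF(L5)=∅

DF(L3) = ["L1", "L4", "L5"]

Answer: ["L1", "L4", "L5"]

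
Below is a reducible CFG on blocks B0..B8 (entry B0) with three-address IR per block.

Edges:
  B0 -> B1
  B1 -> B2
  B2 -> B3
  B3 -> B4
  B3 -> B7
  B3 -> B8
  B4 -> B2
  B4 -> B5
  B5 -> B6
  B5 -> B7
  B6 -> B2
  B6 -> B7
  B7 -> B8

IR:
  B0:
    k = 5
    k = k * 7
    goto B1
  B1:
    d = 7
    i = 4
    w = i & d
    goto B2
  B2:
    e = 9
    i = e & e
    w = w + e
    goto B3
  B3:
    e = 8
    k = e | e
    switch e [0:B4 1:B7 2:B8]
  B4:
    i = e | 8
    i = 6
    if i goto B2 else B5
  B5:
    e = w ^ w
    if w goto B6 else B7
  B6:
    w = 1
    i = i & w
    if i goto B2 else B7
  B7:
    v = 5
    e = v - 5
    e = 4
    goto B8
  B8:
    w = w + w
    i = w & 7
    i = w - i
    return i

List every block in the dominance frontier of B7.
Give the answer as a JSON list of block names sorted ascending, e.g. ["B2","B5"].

idom tree: B1←B0 B2←B1 B3←B2 B4←B3 B5←B4 B6←B5 B7←B3 B8←B3
Dom∩ at merges:
  B2: preds {B1,B4,B6}: {B0,B1} ∩ {B0,B1,B2,B3,B4} ∩ {B0,B1,B2,B3,B4,B5,B6} = {B0,B1}; idom=B1
  B7: preds {B3,B5,B6}: {B0,B1,B2,B3} ∩ {B0,B1,B2,B3,B4,B5} ∩ {B0,B1,B2,B3,B4,B5,B6} = {B0,B1,B2,B3}; idom=B3
  B8: preds {B3,B7}: {B0,B1,B2,B3} ∩ {B0,B1,B2,B3,B7} = {B0,B1,B2,B3}; idom=B3

DF walk-up:
  join B2 pred B1: · stop@B1
  join B2 pred B4: B4→B3→B2 stop@B1
  join B2 pred B6: B6→B5→B4→B3→B2 stop@B1
  join B7 pred B3: · stop@B3
  join B7 pred B5: B5→B4 stop@B3
  join B7 pred B6: B6→B5→B4 stop@B3
  join B8 pred B3: · stop@B3
  join B8 pred B7: B7 stop@B3
  DF(B0)=∅
  DF(B1)=∅
  DF(B2)={B2}
  DF(B3)={B2}
  DF(B4)={B2,B7}
  DF(B5)={B2,B7}
  DF(B6)={B2,B7}
  DF(B7)={B8}
  DF(B8)=∅

DF(B7) = ["B8"]

Answer: ["B8"]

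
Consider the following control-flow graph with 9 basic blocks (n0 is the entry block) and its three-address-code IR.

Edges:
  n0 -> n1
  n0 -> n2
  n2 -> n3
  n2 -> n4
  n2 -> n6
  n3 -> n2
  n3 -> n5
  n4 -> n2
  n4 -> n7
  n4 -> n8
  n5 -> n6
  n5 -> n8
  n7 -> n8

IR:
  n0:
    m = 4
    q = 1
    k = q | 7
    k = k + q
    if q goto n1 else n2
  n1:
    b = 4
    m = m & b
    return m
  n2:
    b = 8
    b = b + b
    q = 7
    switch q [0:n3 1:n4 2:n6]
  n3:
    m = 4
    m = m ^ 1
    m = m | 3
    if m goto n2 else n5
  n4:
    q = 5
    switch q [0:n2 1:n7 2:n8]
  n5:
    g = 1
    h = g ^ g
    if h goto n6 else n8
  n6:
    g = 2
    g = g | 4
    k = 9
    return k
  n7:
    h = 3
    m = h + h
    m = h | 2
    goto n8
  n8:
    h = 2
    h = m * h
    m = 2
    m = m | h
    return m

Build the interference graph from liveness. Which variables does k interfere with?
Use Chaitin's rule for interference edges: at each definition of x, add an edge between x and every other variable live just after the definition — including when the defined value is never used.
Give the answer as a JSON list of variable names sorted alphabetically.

Answer: ["m", "q"]

Working:
def/use:
  n0: {k,m,q} / ∅
  n1: {b,m} / {m}
  n2: {b,q} / ∅
  n3: {m} / ∅
  n4: {q} / ∅
  n5: {g,h} / ∅
  n6: {g,k} / ∅
  n7: {h,m} / ∅
  n8: {h,m} / {m}

Liveness:
  n0 li=∅ lo={m}
  n1 li={m} lo=∅
  n2 li={m} lo={m}
  n3 li=∅ lo={m}
  n4 li={m} lo={m}
  n5 li={m} lo={m}
  n6 li=∅ lo=∅
  n7 li=∅ lo={m}
  n8 li={m} lo=∅

Conflict graph:
  b↔{m}
  g↔{m}
  h↔{m}
  k↔{m,q}
  m↔{b,g,h,k,q}
  q↔{k,m}

N(k) = ["m", "q"]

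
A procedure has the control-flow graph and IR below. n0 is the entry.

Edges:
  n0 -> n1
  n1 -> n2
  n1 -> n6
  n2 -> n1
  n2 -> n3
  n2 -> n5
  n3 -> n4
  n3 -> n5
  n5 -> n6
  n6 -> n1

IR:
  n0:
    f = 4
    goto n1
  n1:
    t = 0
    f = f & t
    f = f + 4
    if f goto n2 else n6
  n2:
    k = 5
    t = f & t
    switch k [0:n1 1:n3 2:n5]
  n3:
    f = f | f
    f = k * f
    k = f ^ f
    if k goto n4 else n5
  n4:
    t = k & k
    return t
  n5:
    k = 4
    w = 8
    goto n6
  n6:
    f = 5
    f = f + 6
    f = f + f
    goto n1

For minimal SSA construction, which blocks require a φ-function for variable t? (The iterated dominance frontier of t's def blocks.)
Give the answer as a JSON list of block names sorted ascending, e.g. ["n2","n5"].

idom tree: n1←n0 n2←n1 n3←n2 n4←n3 n5←n2 n6←n1
Join-block Dom:
  n1: preds {n0,n2,n6}: {n0} ∩ {n0,n1,n2} ∩ {n0,n1,n6} = {n0}; idom=n0
  n5: preds {n2,n3}: {n0,n1,n2} ∩ {n0,n1,n2,n3} = {n0,n1,n2}; idom=n2
  n6: preds {n1,n5}: {n0,n1} ∩ {n0,n1,n2,n5} = {n0,n1}; idom=n1

DF derivation:
  join n1 pred n0: · stop@n0
  join n1 pred n2: n2→n1 stop@n0
  join n1 pred n6: n6→n1 stop@n0
  join n5 pred n2: · stop@n2
  join n5 pred n3: n3 stop@n2
  join n6 pred n1: · stop@n1
  join n6 pred n5: n5→n2 stop@n1
  n0: DF=∅
  n1: DF={n1}
  n2: DF={n1,n6}
  n3: DF={n5}
  n4: DF=∅
  n5: DF={n6}
  n6: DF={n1}

φ for t: defs {n1,n2,n4}
  DF⁺ = {n1,n6}

Answer: ["n1", "n6"]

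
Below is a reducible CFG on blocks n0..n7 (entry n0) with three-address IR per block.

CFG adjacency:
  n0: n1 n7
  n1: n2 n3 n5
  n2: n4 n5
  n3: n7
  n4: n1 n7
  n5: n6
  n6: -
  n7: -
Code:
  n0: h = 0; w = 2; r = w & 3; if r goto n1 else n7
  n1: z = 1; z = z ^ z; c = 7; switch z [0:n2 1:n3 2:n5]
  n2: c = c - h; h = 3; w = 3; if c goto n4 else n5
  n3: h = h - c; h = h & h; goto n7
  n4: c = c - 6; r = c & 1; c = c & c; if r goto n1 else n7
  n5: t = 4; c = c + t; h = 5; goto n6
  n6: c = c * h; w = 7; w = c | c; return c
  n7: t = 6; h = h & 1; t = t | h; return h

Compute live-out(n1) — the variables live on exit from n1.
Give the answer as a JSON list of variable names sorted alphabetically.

Answer: ["c", "h"]

Analysis:
Per-block:
  n0: def={h,r,w} ue=∅
  n1: def={c,z} ue=∅
  n2: def={c,h,w} ue={c,h}
  n3: def={h} ue={c,h}
  n4: def={c,r} ue={c}
  n5: def={c,h,t} ue={c}
  n6: def={c,w} ue={c,h}
  n7: def={h,t} ue={h}

Live sets:
  n0: in=∅ out={h}
  n1: in={h} out={c,h}
  n2: in={c,h} out={c,h}
  n3: in={c,h} out={h}
  n4: in={c,h} out={h}
  n5: in={c} out={c,h}
  n6: in={c,h} out=∅
  n7: in={h} out=∅

live-out(n1) = ["c", "h"]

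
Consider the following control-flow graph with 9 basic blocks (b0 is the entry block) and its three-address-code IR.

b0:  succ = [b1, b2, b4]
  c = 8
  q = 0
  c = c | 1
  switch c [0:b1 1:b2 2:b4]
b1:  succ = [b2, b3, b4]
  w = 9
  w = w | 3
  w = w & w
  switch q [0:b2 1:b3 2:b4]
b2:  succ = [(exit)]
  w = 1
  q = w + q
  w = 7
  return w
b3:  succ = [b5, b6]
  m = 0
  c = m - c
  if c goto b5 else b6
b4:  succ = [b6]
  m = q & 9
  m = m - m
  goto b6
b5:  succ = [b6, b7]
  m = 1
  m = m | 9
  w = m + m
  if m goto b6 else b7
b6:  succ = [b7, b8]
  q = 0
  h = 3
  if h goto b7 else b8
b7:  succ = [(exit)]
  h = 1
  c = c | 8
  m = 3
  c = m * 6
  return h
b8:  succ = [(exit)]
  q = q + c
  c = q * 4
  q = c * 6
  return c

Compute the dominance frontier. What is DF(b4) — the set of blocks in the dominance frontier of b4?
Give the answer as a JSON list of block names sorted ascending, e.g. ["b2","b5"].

Answer: ["b6"]

Derivation:
idom tree: b1←b0 b2←b0 b3←b1 b4←b0 b5←b3 b6←b0 b7←b0 b8←b6
Dom∩ at merges:
  b2: preds {b0,b1}: {b0} ∩ {b0,b1} = {b0}; idom=b0
  b4: preds {b0,b1}: {b0} ∩ {b0,b1} = {b0}; idom=b0
  b6: preds {b3,b4,b5}: {b0,b1,b3} ∩ {b0,b4} ∩ {b0,b1,b3,b5} = {b0}; idom=b0
  b7: preds {b5,b6}: {b0,b1,b3,b5} ∩ {b0,b6} = {b0}; idom=b0

DF walk-up:
  b2←b0: walk · to b0
  b2←b1: walk b1 to b0
  b4←b0: walk · to b0
  b4←b1: walk b1 to b0
  b6←b3: walk b3→b1 to b0
  b6←b4: walk b4 to b0
  b6←b5: walk b5→b3→b1 to b0
  b7←b5: walk b5→b3→b1 to b0
  b7←b6: walk b6 to b0
  DF(b0)=∅
  DF(b1)={b2,b4,b6,b7}
  DF(b2)=∅
  DF(b3)={b6,b7}
  DF(b4)={b6}
  DF(b5)={b6,b7}
  DF(b6)={b7}
  DF(b7)=∅
  DF(b8)=∅

DF(b4) = ["b6"]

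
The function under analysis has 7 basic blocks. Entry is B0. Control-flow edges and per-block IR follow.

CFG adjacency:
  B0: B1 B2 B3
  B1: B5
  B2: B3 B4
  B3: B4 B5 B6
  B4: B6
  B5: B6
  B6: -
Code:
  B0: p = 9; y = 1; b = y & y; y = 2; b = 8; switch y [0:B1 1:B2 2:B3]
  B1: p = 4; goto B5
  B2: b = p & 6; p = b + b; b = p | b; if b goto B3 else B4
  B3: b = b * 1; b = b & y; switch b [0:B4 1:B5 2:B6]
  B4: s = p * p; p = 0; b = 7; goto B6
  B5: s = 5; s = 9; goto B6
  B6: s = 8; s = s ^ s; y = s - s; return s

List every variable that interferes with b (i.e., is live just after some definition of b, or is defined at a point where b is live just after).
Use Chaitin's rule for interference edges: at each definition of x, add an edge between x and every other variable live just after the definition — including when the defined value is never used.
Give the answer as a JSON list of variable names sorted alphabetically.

Per-block:
  B0 def {b,p,y} use ∅
  B1 def {p} use ∅
  B2 def {b,p} use {p}
  B3 def {b} use {b,y}
  B4 def {b,p,s} use {p}
  B5 def {s} use ∅
  B6 def {s,y} use ∅

Liveness:
  B0: in=∅ out={b,p,y}
  B1: in=∅ out=∅
  B2: in={p,y} out={b,p,y}
  B3: in={b,p,y} out={p}
  B4: in={p} out=∅
  B5: in=∅ out=∅
  B6: in=∅ out=∅

Conflict graph:
  b — {p,y}
  p — {b,y}
  s — {y}
  y — {b,p,s}

N(b) = ["p", "y"]

Answer: ["p", "y"]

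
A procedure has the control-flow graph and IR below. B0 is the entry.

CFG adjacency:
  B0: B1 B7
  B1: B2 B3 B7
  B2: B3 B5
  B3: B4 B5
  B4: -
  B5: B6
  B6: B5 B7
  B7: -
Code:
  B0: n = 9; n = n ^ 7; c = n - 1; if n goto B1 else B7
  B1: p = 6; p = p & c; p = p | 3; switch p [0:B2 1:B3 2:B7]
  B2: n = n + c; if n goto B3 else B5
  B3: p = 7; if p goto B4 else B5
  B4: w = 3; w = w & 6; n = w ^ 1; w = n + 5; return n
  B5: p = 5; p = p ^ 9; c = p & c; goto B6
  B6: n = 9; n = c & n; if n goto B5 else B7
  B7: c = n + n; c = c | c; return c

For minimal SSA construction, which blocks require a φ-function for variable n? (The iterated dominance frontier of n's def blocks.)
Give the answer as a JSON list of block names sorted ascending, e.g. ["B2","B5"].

idom tree: B1←B0 B2←B1 B3←B1 B4←B3 B5←B1 B6←B5 B7←B0
Dom∩ at merges:
  B3: preds {B1,B2}: {B0,B1} ∩ {B0,B1,B2} = {B0,B1}; idom=B1
  B5: preds {B2,B3,B6}: {B0,B1,B2} ∩ {B0,B1,B3} ∩ {B0,B1,B5,B6} = {B0,B1}; idom=B1
  B7: preds {B0,B1,B6}: {B0} ∩ {B0,B1} ∩ {B0,B1,B5,B6} = {B0}; idom=B0

DF derivation:
  B3←B1: walk · to B1
  B3←B2: walk B2 to B1
  B5←B2: walk B2 to B1
  B5←B3: walk B3 to B1
  B5←B6: walk B6→B5 to B1
  B7←B0: walk · to B0
  B7←B1: walk B1 to B0
  B7←B6: walk B6→B5→B1 to B0
  B0 → ∅
  B1 → {B7}
  B2 → {B3,B5}
  B3 → {B5}
  B4 → ∅
  B5 → {B5,B7}
  B6 → {B5,B7}
  B7 → ∅

φ for n: defs {B0,B2,B4,B6}
  DF⁺ = {B3,B5,B7}

Answer: ["B3", "B5", "B7"]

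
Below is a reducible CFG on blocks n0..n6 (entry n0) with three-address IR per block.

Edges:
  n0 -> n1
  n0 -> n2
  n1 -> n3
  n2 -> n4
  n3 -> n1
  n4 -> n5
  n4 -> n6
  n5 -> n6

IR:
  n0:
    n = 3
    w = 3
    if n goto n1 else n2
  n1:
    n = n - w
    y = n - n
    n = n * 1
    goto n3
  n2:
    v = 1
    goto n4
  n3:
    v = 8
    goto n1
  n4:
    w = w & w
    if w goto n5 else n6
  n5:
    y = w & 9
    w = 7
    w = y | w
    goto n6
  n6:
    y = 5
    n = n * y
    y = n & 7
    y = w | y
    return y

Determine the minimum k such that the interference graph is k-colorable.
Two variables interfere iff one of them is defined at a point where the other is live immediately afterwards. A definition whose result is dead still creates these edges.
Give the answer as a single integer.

Per-block:
  n0: {n,w} / ∅
  n1: {n,y} / {n,w}
  n2: {v} / ∅
  n3: {v} / ∅
  n4: {w} / {w}
  n5: {w,y} / {w}
  n6: {n,y} / {n,w}

Backward fixpoint:
  n0 li=∅ lo={n,w}
  n1 li={n,w} lo={n,w}
  n2 li={n,w} lo={n,w}
  n3 li={n,w} lo={n,w}
  n4 li={n,w} lo={n,w}
  n5 li={n,w} lo={n,w}
  n6 li={n,w} lo=∅

Interference:
  n↔{v,w,y}
  v↔{n,w}
  w↔{n,v,y}
  y↔{n,w}

Colouring:
  lower bound: {n,v,w} mutually conflict ⇒ χ ≥ 3
  3-colouring: r0={n}  r1={w}  r2={v,y}
  χ = 3

Answer: 3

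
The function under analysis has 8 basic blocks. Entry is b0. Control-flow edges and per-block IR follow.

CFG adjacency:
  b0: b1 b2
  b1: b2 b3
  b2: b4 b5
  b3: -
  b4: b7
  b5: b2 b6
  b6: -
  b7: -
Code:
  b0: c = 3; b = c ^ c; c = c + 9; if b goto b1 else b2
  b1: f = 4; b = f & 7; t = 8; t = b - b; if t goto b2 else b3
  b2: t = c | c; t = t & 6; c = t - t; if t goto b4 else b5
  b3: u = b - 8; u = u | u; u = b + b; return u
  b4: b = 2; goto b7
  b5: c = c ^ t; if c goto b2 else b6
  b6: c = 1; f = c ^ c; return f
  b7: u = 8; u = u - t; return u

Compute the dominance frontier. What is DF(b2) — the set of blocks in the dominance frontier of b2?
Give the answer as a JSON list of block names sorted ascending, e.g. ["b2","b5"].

Answer: ["b2"]

Analysis:
idom tree: b1←b0 b2←b0 b3←b1 b4←b2 b5←b2 b6←b5 b7←b4
Dom∩ at merges:
  b2: preds {b0,b1,b5}: {b0} ∩ {b0,b1} ∩ {b0,b2,b5} = {b0}; idom=b0

DF walk-up:
  b2←b0: walk · to b0
  b2←b1: walk b1 to b0
  b2←b5: walk b5→b2 to b0
  b0: DF=∅
  b1: DF={b2}
  b2: DF={b2}
  b3: DF=∅
  b4: DF=∅
  b5: DF={b2}
  b6: DF=∅
  b7: DF=∅

DF(b2) = ["b2"]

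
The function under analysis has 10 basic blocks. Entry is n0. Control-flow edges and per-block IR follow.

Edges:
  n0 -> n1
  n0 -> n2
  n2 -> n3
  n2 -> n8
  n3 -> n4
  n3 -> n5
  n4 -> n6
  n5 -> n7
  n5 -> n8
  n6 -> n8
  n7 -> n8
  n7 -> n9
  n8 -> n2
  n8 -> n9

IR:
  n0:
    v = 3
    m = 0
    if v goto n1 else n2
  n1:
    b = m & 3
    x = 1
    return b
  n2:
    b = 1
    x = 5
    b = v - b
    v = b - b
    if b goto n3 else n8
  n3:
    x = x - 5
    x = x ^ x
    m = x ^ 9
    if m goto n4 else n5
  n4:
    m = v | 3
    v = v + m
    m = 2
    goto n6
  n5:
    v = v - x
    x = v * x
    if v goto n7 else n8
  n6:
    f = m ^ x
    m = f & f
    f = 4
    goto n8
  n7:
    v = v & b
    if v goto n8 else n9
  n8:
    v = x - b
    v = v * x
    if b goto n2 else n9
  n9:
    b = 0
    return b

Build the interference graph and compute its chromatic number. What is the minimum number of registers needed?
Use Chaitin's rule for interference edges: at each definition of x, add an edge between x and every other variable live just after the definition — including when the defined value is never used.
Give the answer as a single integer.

Answer: 4

Derivation:
Per-block:
  n0: {m,v} / ∅
  n1: {b,x} / {m}
  n2: {b,v,x} / {v}
  n3: {m,x} / {x}
  n4: {m,v} / {v}
  n5: {v,x} / {v,x}
  n6: {f,m} / {m,x}
  n7: {v} / {b,v}
  n8: {v} / {b,x}
  n9: {b} / ∅

Backward fixpoint:
  n0 li=∅ lo={m,v}
  n1 li={m} lo=∅
  n2 li={v} lo={b,v,x}
  n3 li={b,v,x} lo={b,v,x}
  n4 li={b,v,x} lo={b,m,x}
  n5 li={b,v,x} lo={b,v,x}
  n6 li={b,m,x} lo={b,x}
  n7 li={b,v,x} lo={b,x}
  n8 li={b,x} lo={v}
  n9 li=∅ lo=∅

Conflict graph:
  b: {f,m,v,x}
  f: {b,x}
  m: {b,v,x}
  v: {b,m,x}
  x: {b,f,m,v}

Chromatic number:
  clique {b,m,v,x} ⇒ need ≥ 4
  assign b→c0 f→c2 m→c2 v→c3 x→c1 — no edge inside a register ⇒ χ ≤ 4
  χ = 4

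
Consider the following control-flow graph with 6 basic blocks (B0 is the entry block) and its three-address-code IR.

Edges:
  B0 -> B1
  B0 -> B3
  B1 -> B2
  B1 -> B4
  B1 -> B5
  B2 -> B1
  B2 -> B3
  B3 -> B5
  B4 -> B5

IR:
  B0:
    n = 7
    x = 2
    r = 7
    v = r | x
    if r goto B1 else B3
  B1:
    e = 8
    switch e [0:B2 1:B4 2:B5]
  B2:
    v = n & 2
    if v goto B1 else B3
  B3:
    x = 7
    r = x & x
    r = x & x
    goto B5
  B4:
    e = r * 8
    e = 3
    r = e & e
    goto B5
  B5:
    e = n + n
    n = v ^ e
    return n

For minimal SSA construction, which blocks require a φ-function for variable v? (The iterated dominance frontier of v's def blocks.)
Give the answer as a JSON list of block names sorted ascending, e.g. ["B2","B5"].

Answer: ["B1", "B3", "B5"]

Derivation:
idom tree: B1←B0 B2←B1 B3←B0 B4←B1 B5←B0
Dom∩ at merges:
  B1: preds {B0,B2}: {B0} ∩ {B0,B1,B2} = {B0}; idom=B0
  B3: preds {B0,B2}: {B0} ∩ {B0,B1,B2} = {B0}; idom=B0
  B5: preds {B1,B3,B4}: {B0,B1} ∩ {B0,B3} ∩ {B0,B1,B4} = {B0}; idom=B0

Frontier:
  join B1 pred B0: · stop@B0
  join B1 pred B2: B2→B1 stop@B0
  join B3 pred B0: · stop@B0
  join B3 pred B2: B2→B1 stop@B0
  join B5 pred B1: B1 stop@B0
  join B5 pred B3: B3 stop@B0
  join B5 pred B4: B4→B1 stop@B0
  DF(B0)=∅
  DF(B1)={B1,B3,B5}
  DF(B2)={B1,B3}
  DF(B3)={B5}
  DF(B4)={B5}
  DF(B5)=∅

φ for v: defs {B0,B2}
  DF⁺ = {B1,B3,B5}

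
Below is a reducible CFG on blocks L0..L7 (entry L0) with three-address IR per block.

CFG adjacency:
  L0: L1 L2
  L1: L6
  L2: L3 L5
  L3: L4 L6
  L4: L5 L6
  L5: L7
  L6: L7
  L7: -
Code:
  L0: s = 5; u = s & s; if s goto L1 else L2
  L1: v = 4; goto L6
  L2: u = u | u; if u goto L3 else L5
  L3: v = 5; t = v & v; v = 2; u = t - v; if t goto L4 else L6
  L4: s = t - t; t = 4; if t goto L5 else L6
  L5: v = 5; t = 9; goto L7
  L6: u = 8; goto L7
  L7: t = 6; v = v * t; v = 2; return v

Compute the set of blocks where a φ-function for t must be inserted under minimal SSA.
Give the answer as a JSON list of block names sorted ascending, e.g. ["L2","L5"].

Answer: ["L5", "L6", "L7"]

Derivation:
idom tree: L1←L0 L2←L0 L3←L2 L4←L3 L5←L2 L6←L0 L7←L0
Dom at joins:
  L5: preds {L2,L4}: {L0,L2} ∩ {L0,L2,L3,L4} = {L0,L2}; idom=L2
  L6: preds {L1,L3,L4}: {L0,L1} ∩ {L0,L2,L3} ∩ {L0,L2,L3,L4} = {L0}; idom=L0
  L7: preds {L5,L6}: {L0,L2,L5} ∩ {L0,L6} = {L0}; idom=L0

DF walk-up:
  L5←L2: walk · to L2
  L5←L4: walk L4→L3 to L2
  L6←L1: walk L1 to L0
  L6←L3: walk L3→L2 to L0
  L6←L4: walk L4→L3→L2 to L0
  L7←L5: walk L5→L2 to L0
  L7←L6: walk L6 to L0
  L0 → ∅
  L1 → {L6}
  L2 → {L6,L7}
  L3 → {L5,L6}
  L4 → {L5,L6}
  L5 → {L7}
  L6 → {L7}
  L7 → ∅

φ for t: defs {L3,L4,L5,L7}
  DF⁺ = {L5,L6,L7}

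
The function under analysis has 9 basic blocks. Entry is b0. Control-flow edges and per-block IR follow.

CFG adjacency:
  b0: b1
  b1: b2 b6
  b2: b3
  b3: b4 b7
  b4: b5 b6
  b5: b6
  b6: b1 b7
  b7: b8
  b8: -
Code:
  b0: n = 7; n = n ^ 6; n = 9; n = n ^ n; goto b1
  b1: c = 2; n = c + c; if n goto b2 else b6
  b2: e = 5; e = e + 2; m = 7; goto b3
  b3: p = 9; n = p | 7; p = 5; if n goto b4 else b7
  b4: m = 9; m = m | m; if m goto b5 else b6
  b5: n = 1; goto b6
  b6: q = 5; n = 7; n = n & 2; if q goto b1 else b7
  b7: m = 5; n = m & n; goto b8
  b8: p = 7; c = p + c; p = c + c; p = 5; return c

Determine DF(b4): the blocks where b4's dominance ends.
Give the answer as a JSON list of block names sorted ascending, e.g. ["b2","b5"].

Answer: ["b6"]

Derivation:
idom tree: b1←b0 b2←b1 b3←b2 b4←b3 b5←b4 b6←b1 b7←b1 b8←b7
Dom at joins:
  b1: preds {b0,b6}: {b0} ∩ {b0,b1,b6} = {b0}; idom=b0
  b6: preds {b1,b4,b5}: {b0,b1} ∩ {b0,b1,b2,b3,b4} ∩ {b0,b1,b2,b3,b4,b5} = {b0,b1}; idom=b1
  b7: preds {b3,b6}: {b0,b1,b2,b3} ∩ {b0,b1,b6} = {b0,b1}; idom=b1

Frontier:
  join b1 pred b0: · stop@b0
  join b1 pred b6: b6→b1 stop@b0
  join b6 pred b1: · stop@b1
  join b6 pred b4: b4→b3→b2 stop@b1
  join b6 pred b5: b5→b4→b3→b2 stop@b1
  join b7 pred b3: b3→b2 stop@b1
  join b7 pred b6: b6 stop@b1
  b0: DF=∅
  b1: DF={b1}
  b2: DF={b6,b7}
  b3: DF={b6,b7}
  b4: DF={b6}
  b5: DF={b6}
  b6: DF={b1,b7}
  b7: DF=∅
  b8: DF=∅

DF(b4) = ["b6"]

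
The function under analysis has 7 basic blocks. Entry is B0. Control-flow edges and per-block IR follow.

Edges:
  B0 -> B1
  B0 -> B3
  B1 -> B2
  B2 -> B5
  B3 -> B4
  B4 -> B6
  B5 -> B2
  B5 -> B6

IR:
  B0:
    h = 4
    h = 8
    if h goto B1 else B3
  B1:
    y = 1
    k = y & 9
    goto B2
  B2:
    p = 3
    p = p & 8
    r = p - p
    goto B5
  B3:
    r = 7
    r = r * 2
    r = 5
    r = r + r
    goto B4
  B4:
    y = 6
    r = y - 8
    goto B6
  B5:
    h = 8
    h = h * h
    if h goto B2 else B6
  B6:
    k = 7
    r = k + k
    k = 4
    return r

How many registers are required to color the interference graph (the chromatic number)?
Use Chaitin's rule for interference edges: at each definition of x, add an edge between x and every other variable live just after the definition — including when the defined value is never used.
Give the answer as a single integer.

Answer: 2

Analysis:
Block summaries:
  B0: def={h} ue=∅
  B1: def={k,y} ue=∅
  B2: def={p,r} ue=∅
  B3: def={r} ue=∅
  B4: def={r,y} ue=∅
  B5: def={h} ue=∅
  B6: def={k,r} ue=∅

Liveness:
  B0: in=∅ out=∅
  B1: in=∅ out=∅
  B2: in=∅ out=∅
  B3: in=∅ out=∅
  B4: in=∅ out=∅
  B5: in=∅ out=∅
  B6: in=∅ out=∅

Interference:
  h: ∅
  k: {r}
  p: ∅
  r: {k}
  y: ∅

Registers:
  lower bound: {k,r} mutually conflict ⇒ χ ≥ 2
  2-colouring: R0={h,k,p,y}  R1={r}
  χ = 2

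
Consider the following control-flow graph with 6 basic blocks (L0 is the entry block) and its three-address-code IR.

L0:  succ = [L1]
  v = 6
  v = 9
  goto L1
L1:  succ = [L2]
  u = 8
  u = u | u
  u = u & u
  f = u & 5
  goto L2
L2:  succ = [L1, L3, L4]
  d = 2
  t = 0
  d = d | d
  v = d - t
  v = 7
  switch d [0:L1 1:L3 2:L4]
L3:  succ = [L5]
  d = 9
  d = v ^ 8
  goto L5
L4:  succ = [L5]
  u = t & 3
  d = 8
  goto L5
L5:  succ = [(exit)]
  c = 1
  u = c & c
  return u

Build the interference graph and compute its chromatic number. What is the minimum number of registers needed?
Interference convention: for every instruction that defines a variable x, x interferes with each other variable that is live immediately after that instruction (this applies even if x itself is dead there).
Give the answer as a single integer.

Per-block:
  L0: {v} / ∅
  L1: {f,u} / ∅
  L2: {d,t,v} / ∅
  L3: {d} / {v}
  L4: {d,u} / {t}
  L5: {c,u} / ∅

Liveness:
  L0: in=∅ out=∅
  L1: in=∅ out=∅
  L2: in=∅ out={t,v}
  L3: in={v} out=∅
  L4: in={t} out=∅
  L5: in=∅ out=∅

Conflict graph:
  c: ∅
  d: {t,v}
  f: ∅
  t: {d,v}
  u: ∅
  v: {d,t}

Registers:
  {d,t,v} pairwise interfere (3-clique) ⇒ χ ≥ 3
  3-colouring: R0={c,d,f,u}  R1={t}  R2={v}
  χ = 3

Answer: 3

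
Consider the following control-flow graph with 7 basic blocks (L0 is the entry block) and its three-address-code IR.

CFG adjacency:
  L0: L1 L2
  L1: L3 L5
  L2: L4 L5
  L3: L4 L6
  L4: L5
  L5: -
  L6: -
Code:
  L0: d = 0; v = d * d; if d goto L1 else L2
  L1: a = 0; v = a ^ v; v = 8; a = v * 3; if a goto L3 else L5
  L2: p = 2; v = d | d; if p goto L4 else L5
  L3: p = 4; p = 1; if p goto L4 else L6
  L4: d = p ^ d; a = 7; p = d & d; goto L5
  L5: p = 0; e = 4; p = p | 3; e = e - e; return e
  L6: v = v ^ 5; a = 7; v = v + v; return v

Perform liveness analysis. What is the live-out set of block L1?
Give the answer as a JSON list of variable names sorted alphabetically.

Answer: ["d", "v"]

Analysis:
def/use:
  L0: def={d,v} ue=∅
  L1: def={a,v} ue={v}
  L2: def={p,v} ue={d}
  L3: def={p} ue=∅
  L4: def={a,d,p} ue={d,p}
  L5: def={e,p} ue=∅
  L6: def={a,v} ue={v}

Liveness:
  live L0: ∅→{d,v}
  live L1: {d,v}→{d,v}
  live L2: {d}→{d,p}
  live L3: {d,v}→{d,p,v}
  live L4: {d,p}→∅
  live L5: ∅→∅
  live L6: {v}→∅

live-out(L1) = ["d", "v"]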